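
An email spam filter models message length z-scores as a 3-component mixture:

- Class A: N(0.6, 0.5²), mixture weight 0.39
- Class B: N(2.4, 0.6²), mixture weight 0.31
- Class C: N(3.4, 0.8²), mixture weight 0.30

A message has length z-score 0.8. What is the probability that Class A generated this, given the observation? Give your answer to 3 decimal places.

0.977

By Bayes' theorem, P(k | x) = w_k f_k(x) / Σ_j w_j f_j(x).
Component likelihoods at x = 0.8:
  L_A = (1/(0.5·√(2π)))·exp(−(0.8−0.6)²/(2·0.5²)) = 0.797885·exp(-0.08000) = 0.73654
  L_B = (1/(0.6·√(2π)))·exp(−(0.8−2.4)²/(2·0.6²)) = 0.664904·exp(-3.55556) = 0.0189933
  L_C = (1/(0.8·√(2π)))·exp(−(0.8−3.4)²/(2·0.8²)) = 0.498678·exp(-5.28125) = 0.00253631
Unnormalised posteriors:
  w_A·L_A = 0.39 × 0.73654 = 0.287251
  w_B·L_B = 0.31 × 0.0189933 = 0.00588793
  w_C·L_C = 0.30 × 0.00253631 = 0.000760893
Denominator: 0.287251 + 0.00588793 + 0.000760893 = 0.2939
P(Class A | the observation) = 0.287251 / 0.2939 ≈ 0.977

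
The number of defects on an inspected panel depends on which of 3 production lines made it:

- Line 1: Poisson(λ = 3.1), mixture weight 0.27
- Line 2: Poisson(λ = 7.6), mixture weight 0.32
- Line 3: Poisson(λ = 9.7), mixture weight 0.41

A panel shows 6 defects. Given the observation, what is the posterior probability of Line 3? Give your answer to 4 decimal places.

The responsibility of component k is π_k f_k(x) divided by Σ_j π_j f_j(x).
Poisson probabilities:
  f_1 = e^(−3.1)·3.1^6/6! = 0.0555296
  f_2 = e^(−7.6)·7.6^6/6! = 0.13394
  f_3 = e^(−9.7)·9.7^6/6! = 0.0708992
Multiply by the mixture weights:
  π_1·f_1 = 0.27 × 0.0555296 = 0.014993
  π_2·f_2 = 0.32 × 0.13394 = 0.0428609
  π_3·f_3 = 0.41 × 0.0708992 = 0.0290687
Normaliser: 0.014993 + 0.0428609 + 0.0290687 = 0.0869225
P(Line 3 | the observation) = 0.0290687 / 0.0869225 ≈ 0.3344

0.3344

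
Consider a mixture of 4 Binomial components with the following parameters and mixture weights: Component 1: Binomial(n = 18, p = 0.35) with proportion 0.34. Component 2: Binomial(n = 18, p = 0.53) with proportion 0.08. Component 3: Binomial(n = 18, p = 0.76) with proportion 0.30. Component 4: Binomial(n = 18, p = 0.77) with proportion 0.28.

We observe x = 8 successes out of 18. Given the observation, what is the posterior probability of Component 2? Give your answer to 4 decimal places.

The responsibility of component k is w_k f_k(x) divided by Σ_j w_j f_j(x).
Binomial probabilities:
  f_1 = C(18,8)·0.35^8·0.65^10 = 43758·0.000225188·0.0134627 = 0.132659
  f_2 = C(18,8)·0.53^8·0.47^10 = 43758·0.00622597·0.000525991 = 0.143299
  f_3 = C(18,8)·0.76^8·0.24^10 = 43758·0.111303·6.34034e-07 = 0.00308801
  f_4 = C(18,8)·0.77^8·0.23^10 = 43758·0.123574·4.14265e-07 = 0.00224007
Unnormalised posteriors:
  w_1·f_1 = 0.34 × 0.132659 = 0.0451039
  w_2·f_2 = 0.08 × 0.143299 = 0.0114639
  w_3·f_3 = 0.30 × 0.00308801 = 0.000926403
  w_4·f_4 = 0.28 × 0.00224007 = 0.00062722
Sum: 0.0451039 + 0.0114639 + 0.000926403 + 0.00062722 = 0.0581215
So the posterior for Component 2 is 0.0114639 / 0.0581215 ≈ 0.1972.

0.1972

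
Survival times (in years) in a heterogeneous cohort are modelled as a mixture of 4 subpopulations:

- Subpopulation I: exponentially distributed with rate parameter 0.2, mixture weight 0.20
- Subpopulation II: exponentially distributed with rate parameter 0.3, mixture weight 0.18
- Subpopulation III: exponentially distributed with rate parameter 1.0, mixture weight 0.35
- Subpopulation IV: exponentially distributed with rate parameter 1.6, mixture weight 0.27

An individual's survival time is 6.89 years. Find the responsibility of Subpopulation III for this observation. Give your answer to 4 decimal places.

Posterior ∝ prior × likelihood, so P(k | x) ∝ π_k f_k(x); normalise over all components.
Component likelihoods at x = 6.89 years:
  p_I = 0.0504164
  p_II = 0.0379695
  p_III = 0.00101791
  p_IV = 2.6089e-05
Prior × likelihood for each component:
  π_I·p_I = 0.20 × 0.0504164 = 0.0100833
  π_II·p_II = 0.18 × 0.0379695 = 0.00683451
  π_III·p_III = 0.35 × 0.00101791 = 0.00035627
  π_IV·p_IV = 0.27 × 2.6089e-05 = 7.04403e-06
Normaliser: 0.0100833 + 0.00683451 + 0.00035627 + 7.04403e-06 = 0.0172811
So the posterior for Subpopulation III is 0.00035627 / 0.0172811 ≈ 0.0206.

0.0206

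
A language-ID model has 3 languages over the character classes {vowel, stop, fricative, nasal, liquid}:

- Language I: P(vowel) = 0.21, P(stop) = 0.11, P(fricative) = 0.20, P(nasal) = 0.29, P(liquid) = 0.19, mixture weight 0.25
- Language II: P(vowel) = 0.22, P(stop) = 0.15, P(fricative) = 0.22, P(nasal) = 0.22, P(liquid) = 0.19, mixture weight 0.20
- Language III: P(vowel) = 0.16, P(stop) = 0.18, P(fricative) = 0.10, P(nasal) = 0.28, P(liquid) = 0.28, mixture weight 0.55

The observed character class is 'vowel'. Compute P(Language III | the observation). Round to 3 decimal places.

Apply Bayes' rule: the posterior for each component is proportional to its prior times its likelihood at x.
Categorical probabilities:
  f_I = 0.21
  f_II = 0.22
  f_III = 0.16
Prior × likelihood for each component:
  P(Z=I)·f_I = 0.25 × 0.21 = 0.0525
  P(Z=II)·f_II = 0.20 × 0.22 = 0.044
  P(Z=III)·f_III = 0.55 × 0.16 = 0.088
Denominator: 0.0525 + 0.044 + 0.088 = 0.1845
So the posterior for Language III is 0.088 / 0.1845 ≈ 0.477.

0.477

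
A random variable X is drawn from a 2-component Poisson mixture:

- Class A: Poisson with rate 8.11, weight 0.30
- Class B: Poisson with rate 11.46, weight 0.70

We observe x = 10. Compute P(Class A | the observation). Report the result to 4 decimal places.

Posterior ∝ prior × likelihood, so P(k | x) ∝ π_k f_k(x); normalise over all components.
Evaluate each component's likelihood at the observed value:
  f_A = e^(−8.11)·8.11^10/10! = 0.101934
  f_B = e^(−11.46)·11.46^10/10! = 0.113519
Prior × likelihood for each component:
  π_A·f_A = 0.30 × 0.101934 = 0.0305801
  π_B·f_B = 0.70 × 0.113519 = 0.0794633
Normaliser: 0.0305801 + 0.0794633 = 0.110043
Responsibility of Class A: 0.0305801 / 0.110043 ≈ 0.2779

0.2779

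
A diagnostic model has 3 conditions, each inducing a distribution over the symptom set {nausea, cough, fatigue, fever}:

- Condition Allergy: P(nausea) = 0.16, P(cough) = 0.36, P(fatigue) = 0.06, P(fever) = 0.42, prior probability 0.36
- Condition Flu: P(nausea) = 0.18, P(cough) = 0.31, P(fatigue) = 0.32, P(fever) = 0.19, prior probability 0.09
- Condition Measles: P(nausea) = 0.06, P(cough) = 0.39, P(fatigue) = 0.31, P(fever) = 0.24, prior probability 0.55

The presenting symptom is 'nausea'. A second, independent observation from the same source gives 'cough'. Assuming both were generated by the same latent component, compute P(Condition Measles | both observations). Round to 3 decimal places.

P(component k | x) = π_k·f_k(x) / marginal(x), where marginal(x) = Σ_j π_j·f_j(x).
Since both observations come from the same component, the likelihood for component k is f_k(x₁)·f_k(x₂).
  L_Allergy = [P(nausea | comp) = 0.16] × [0.36] = 0.0576
  L_Flu = [P(nausea | comp) = 0.18] × [0.31] = 0.0558
  L_Measles = [P(nausea | comp) = 0.06] × [0.39] = 0.0234
Multiply by the mixture weights:
  π_Allergy·L_Allergy = 0.36 × 0.0576 = 0.020736
  π_Flu·L_Flu = 0.09 × 0.0558 = 0.005022
  π_Measles·L_Measles = 0.55 × 0.0234 = 0.01287
Marginal: 0.020736 + 0.005022 + 0.01287 = 0.038628
P(Condition Measles | x₁, x₂) ≈ 0.333

0.333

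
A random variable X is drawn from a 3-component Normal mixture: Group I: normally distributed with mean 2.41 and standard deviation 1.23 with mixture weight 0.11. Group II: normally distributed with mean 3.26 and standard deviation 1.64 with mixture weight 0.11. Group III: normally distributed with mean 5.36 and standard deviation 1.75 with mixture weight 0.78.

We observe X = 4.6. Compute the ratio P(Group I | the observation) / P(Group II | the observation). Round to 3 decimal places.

Only the two components matter; the odds are (w_i f_i(x)) / (w_j f_j(x)).
Evaluate each component's likelihood at the observed value:
  L_I = (1/(1.23·√(2π)))·exp(−(4.6−2.41)²/(2·1.23²)) = 0.324343·exp(-1.58507) = 0.0664689
  L_II = (1/(1.64·√(2π)))·exp(−(4.6−3.26)²/(2·1.64²)) = 0.243257·exp(-0.33380) = 0.17422
  L_III = (1/(1.75·√(2π)))·exp(−(4.6−5.36)²/(2·1.75²)) = 0.227967·exp(-0.09430) = 0.207452
Posterior odds = (w_I·L_I) / (w_II·L_II) = (0.11·0.0664689) / (0.11·0.17422) = 0.00731158 / 0.0191641 ≈ 0.382

0.382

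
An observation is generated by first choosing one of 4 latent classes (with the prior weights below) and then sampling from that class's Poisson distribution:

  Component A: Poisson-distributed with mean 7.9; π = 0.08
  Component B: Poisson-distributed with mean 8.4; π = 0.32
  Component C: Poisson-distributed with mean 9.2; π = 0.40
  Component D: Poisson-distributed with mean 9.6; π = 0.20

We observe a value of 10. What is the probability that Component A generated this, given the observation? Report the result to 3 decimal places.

Apply Bayes' rule: the posterior for each component is proportional to its prior times its likelihood at x.
Poisson probabilities:
  f_A = 0.0967345
  f_B = 0.108382
  f_C = 0.12095
  f_D = 0.124086
Prior × likelihood for each component:
  π_A·f_A = 0.08 × 0.0967345 = 0.00773876
  π_B·f_B = 0.32 × 0.108382 = 0.0346822
  π_C·f_C = 0.40 × 0.12095 = 0.04838
  π_D·f_D = 0.20 × 0.124086 = 0.0248172
Denominator: 0.00773876 + 0.0346822 + 0.04838 + 0.0248172 = 0.115618
So the posterior for Component A is 0.00773876 / 0.115618 ≈ 0.067.

0.067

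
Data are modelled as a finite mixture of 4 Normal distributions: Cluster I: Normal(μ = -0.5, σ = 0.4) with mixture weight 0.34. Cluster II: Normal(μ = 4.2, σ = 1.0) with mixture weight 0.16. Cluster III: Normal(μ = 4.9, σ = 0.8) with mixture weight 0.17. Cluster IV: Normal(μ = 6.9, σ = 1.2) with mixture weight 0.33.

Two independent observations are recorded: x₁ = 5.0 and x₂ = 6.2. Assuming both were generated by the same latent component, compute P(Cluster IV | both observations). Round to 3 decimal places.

By Bayes' theorem, P(k | x) = π_k f_k(x) / Σ_j π_j f_j(x).
Since both observations come from the same component, the likelihood for component k is f_k(x₁)·f_k(x₂).
  p_I = [(1/(0.4·√(2π)))·exp(−(5.0−-0.5)²/(2·0.4²)) = 0.997356·exp(-94.53125) = 8.79933e-42] × [1.18981e-61] = 1.04695e-102
  p_II = [(1/(1.0·√(2π)))·exp(−(5.0−4.2)²/(2·1.0²)) = 0.398942·exp(-0.32000) = 0.289692] × [0.053991] = 0.0156407
  p_III = [(1/(0.8·√(2π)))·exp(−(5.0−4.9)²/(2·0.8²)) = 0.498678·exp(-0.00781) = 0.494797] × [0.133173] = 0.0658935
  p_IV = [(1/(1.2·√(2π)))·exp(−(5.0−6.9)²/(2·1.2²)) = 0.332452·exp(-1.25347) = 0.0949189] × [0.280439] = 0.026619
Unnormalised posteriors:
  π_I·p_I = 0.34 × 1.04695e-102 = 3.55964e-103
  π_II·p_II = 0.16 × 0.0156407 = 0.00250252
  π_III·p_III = 0.17 × 0.0658935 = 0.0112019
  π_IV·p_IV = 0.33 × 0.026619 = 0.00878426
Sum: 3.55964e-103 + 0.00250252 + 0.0112019 + 0.00878426 = 0.0224887
P(Cluster IV | x₁, x₂) = 0.00878426 / 0.0224887 ≈ 0.391

0.391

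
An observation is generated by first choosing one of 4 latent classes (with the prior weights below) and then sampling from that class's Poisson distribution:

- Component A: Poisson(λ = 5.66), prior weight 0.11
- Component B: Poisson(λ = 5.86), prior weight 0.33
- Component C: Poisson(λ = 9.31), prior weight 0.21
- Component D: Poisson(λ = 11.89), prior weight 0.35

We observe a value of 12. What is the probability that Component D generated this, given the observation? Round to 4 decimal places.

Apply Bayes' rule: the posterior for each component is proportional to its prior times its likelihood at x.
Component likelihoods at x = 12:
  L_A = 0.00785875
  L_B = 0.00976043
  L_C = 0.0801268
  L_D = 0.11431
Prior × likelihood for each component:
  P(Z=A)·L_A = 0.11 × 0.00785875 = 0.000864462
  P(Z=B)·L_B = 0.33 × 0.00976043 = 0.00322094
  P(Z=C)·L_C = 0.21 × 0.0801268 = 0.0168266
  P(Z=D)·L_D = 0.35 × 0.11431 = 0.0400085
Evidence: 0.000864462 + 0.00322094 + 0.0168266 + 0.0400085 = 0.0609205
P(Component D | data) ≈ 0.6567

0.6567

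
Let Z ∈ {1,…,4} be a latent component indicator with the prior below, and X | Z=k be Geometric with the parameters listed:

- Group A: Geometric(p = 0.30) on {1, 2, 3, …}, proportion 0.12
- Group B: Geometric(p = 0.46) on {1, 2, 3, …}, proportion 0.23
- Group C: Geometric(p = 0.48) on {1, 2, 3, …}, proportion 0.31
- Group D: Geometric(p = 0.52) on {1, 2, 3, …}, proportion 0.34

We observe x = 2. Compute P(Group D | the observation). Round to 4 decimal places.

Posterior ∝ prior × likelihood, so P(k | x) ∝ P(Z=k) f_k(x); normalise over all components.
Geometric probabilities:
  p_A = 0.21
  p_B = 0.2484
  p_C = 0.2496
  p_D = 0.2496
Prior × likelihood for each component:
  P(Z=A)·p_A = 0.12 × 0.21 = 0.0252
  P(Z=B)·p_B = 0.23 × 0.2484 = 0.057132
  P(Z=C)·p_C = 0.31 × 0.2496 = 0.077376
  P(Z=D)·p_D = 0.34 × 0.2496 = 0.084864
Sum: 0.0252 + 0.057132 + 0.077376 + 0.084864 = 0.244572
P(Group D | 2) ≈ 0.3470

0.3470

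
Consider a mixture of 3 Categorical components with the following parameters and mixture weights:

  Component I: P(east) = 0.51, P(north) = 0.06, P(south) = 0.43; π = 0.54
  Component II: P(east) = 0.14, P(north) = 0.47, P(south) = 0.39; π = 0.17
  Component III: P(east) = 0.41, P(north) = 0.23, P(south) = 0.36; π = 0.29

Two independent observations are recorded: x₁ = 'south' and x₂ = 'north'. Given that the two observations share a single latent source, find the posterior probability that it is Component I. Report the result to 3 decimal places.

0.202

P(component k | x) = π_k·f_k(x) / marginal(x), where marginal(x) = Σ_j π_j·f_j(x).
Since both observations come from the same component, the likelihood for component k is f_k(x₁)·f_k(x₂).
  f_I = [P(south | comp) = 0.43] × [0.06] = 0.0258
  f_II = [P(south | comp) = 0.39] × [0.47] = 0.1833
  f_III = [P(south | comp) = 0.36] × [0.23] = 0.0828
Multiply by the mixture weights:
  π_I·f_I = 0.54 × 0.0258 = 0.013932
  π_II·f_II = 0.17 × 0.1833 = 0.031161
  π_III·f_III = 0.29 × 0.0828 = 0.024012
Marginal: 0.013932 + 0.031161 + 0.024012 = 0.069105
P(Component I | x₁, x₂) ≈ 0.202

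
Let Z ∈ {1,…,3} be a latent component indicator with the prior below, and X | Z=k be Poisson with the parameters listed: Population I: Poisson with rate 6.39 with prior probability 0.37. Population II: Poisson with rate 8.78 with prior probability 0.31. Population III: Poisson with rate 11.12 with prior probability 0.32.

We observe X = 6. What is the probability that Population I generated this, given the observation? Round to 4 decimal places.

0.5785

Apply Bayes' rule: the posterior for each component is proportional to its prior times its likelihood at x.
Evaluate each component's likelihood at the observed value:
  L_I = e^(−6.39)·6.39^6/6! = 0.158683
  L_II = e^(−8.78)·8.78^6/6! = 0.0978428
  L_III = e^(−11.12)·11.12^6/6! = 0.0388993
Multiply by the mixture weights:
  π_I·L_I = 0.37 × 0.158683 = 0.0587128
  π_II·L_II = 0.31 × 0.0978428 = 0.0303313
  π_III·L_III = 0.32 × 0.0388993 = 0.0124478
Denominator: 0.0587128 + 0.0303313 + 0.0124478 = 0.101492
Responsibility of Population I: 0.0587128 / 0.101492 ≈ 0.5785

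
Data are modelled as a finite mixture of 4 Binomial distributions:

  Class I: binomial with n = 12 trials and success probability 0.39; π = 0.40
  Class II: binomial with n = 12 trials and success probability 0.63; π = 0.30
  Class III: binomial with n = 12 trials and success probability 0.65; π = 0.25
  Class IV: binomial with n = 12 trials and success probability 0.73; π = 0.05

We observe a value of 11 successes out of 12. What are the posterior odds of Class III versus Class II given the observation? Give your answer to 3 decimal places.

The posterior odds equal the prior odds times the likelihood ratio: (π_i/π_j)·(f_i(x)/f_j(x)).
Evaluate each component's likelihood at the observed value:
  p_I = 0.000232392
  p_II = 0.0275505
  p_III = 0.0367533
  p_IV = 0.101647
Odds = (0.25/0.30) × (0.0367533/0.0275505) = 0.833333 × 1.33403 ≈ 1.112

1.112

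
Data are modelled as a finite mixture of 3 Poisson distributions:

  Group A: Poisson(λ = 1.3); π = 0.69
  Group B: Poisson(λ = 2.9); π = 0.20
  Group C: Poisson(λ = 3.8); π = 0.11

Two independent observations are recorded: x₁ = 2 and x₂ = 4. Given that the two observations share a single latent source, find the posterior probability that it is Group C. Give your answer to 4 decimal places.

The responsibility of component k is π_k f_k(x) divided by Σ_j π_j f_j(x).
Since both observations come from the same component, the likelihood for component k is f_k(x₁)·f_k(x₂).
  L_A = [0.230289] × [0.0324324] = 0.00746884
  L_B = [0.231373] × [0.162154] = 0.0375179
  L_C = [0.161517] × [0.194359] = 0.0313922
Prior × likelihood for each component:
  π_A·L_A = 0.69 × 0.00746884 = 0.0051535
  π_B·L_B = 0.20 × 0.0375179 = 0.00750358
  π_C·L_C = 0.11 × 0.0313922 = 0.00345315
Denominator: 0.0051535 + 0.00750358 + 0.00345315 = 0.0161102
Responsibility of Group C: 0.00345315 / 0.0161102 ≈ 0.2143

0.2143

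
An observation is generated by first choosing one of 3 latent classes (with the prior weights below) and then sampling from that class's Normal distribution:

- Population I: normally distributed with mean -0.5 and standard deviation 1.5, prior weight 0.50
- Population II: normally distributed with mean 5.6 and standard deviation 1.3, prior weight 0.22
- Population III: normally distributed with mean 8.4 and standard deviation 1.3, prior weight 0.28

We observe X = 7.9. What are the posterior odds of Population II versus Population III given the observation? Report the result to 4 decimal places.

Since P(k|x) ∝ π_k f_k(x), the posterior odds are π_i f_i(x) / (π_j f_j(x)).
Normal densities:
  f_I = (1/(1.5·√(2π)))·exp(−(7.9−-0.5)²/(2·1.5²)) = 0.265962·exp(-15.68000) = 4.12175e-08
  f_II = (1/(1.3·√(2π)))·exp(−(7.9−5.6)²/(2·1.3²)) = 0.306879·exp(-1.56509) = 0.064159
  f_III = (1/(1.3·√(2π)))·exp(−(7.9−8.4)²/(2·1.3²)) = 0.306879·exp(-0.07396) = 0.285
Odds = (0.22/0.28) × (0.064159/0.285) = 0.785714 × 0.225119 ≈ 0.1769

0.1769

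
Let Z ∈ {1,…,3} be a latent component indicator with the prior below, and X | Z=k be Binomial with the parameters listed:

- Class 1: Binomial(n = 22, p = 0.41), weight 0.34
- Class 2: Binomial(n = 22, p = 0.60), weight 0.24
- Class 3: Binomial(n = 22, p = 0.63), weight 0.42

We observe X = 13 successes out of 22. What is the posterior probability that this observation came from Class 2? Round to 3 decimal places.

P(component k | x) = π_k·f_k(x) / marginal(x), where marginal(x) = Σ_j π_j·f_j(x).
Evaluate each component's likelihood at the observed value:
  L_1 = 0.0398641
  L_2 = 0.170306
  L_3 = 0.159208
Multiply by the mixture weights:
  π_1·L_1 = 0.34 × 0.0398641 = 0.0135538
  π_2·L_2 = 0.24 × 0.170306 = 0.0408734
  π_3·L_3 = 0.42 × 0.159208 = 0.0668675
Denominator: 0.0135538 + 0.0408734 + 0.0668675 = 0.121295
Responsibility of Class 2: 0.0408734 / 0.121295 ≈ 0.337

0.337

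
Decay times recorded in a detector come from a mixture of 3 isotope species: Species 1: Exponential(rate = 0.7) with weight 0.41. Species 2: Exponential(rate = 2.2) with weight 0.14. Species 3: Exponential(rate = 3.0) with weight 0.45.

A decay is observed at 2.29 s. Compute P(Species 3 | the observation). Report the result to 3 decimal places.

P(component k | x) = w_k·f_k(x) / marginal(x), where marginal(x) = Σ_j w_j·f_j(x).
Evaluate each component's likelihood at the observed value:
  L_1 = 0.7·e^(−0.7·2.29) = 0.7·e^(−1.6030) = 0.140904
  L_2 = 2.2·e^(−2.2·2.29) = 2.2·e^(−5.0380) = 0.0142708
  L_3 = 3.0·e^(−3.0·2.29) = 3.0·e^(−6.8700) = 0.00311543
Multiply by the mixture weights:
  w_1·L_1 = 0.41 × 0.140904 = 0.0577707
  w_2·L_2 = 0.14 × 0.0142708 = 0.00199791
  w_3·L_3 = 0.45 × 0.00311543 = 0.00140194
Evidence: 0.0577707 + 0.00199791 + 0.00140194 = 0.0611706
P(Species 3 | the observation) ≈ 0.023

0.023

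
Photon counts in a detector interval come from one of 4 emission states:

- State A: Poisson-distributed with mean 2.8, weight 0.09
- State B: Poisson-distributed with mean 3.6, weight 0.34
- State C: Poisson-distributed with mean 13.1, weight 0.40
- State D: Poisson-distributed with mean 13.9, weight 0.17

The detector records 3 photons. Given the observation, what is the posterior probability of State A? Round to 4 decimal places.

0.2161

By Bayes' theorem, P(k | x) = w_k f_k(x) / Σ_j w_j f_j(x).
Component likelihoods at x = 3 photons:
  f_A = e^(−2.8)·2.8^3/3! = 0.222484
  f_B = e^(−3.6)·3.6^3/3! = 0.212469
  f_C = e^(−13.1)·13.1^3/3! = 0.000766311
  f_D = e^(−13.9)·13.9^3/3! = 0.000411339
Weight by the priors:
  w_A·f_A = 0.09 × 0.222484 = 0.0200235
  w_B·f_B = 0.34 × 0.212469 = 0.0722396
  w_C·f_C = 0.40 × 0.000766311 = 0.000306524
  w_D·f_D = 0.17 × 0.000411339 = 6.99276e-05
Sum: 0.0200235 + 0.0722396 + 0.000306524 + 6.99276e-05 = 0.0926395
So the posterior for State A is 0.0200235 / 0.0926395 ≈ 0.2161.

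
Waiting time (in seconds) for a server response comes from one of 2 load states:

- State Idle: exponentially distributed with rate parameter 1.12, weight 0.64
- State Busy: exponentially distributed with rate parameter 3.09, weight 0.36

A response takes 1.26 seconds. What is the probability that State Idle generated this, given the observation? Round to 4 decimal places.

0.8852

By Bayes' theorem, P(k | x) = w_k f_k(x) / Σ_j w_j f_j(x).
Component likelihoods at x = 1.26 seconds:
  f_Idle = 0.273113
  f_Busy = 0.0629617
Prior × likelihood for each component:
  w_Idle·f_Idle = 0.64 × 0.273113 = 0.174792
  w_Busy·f_Busy = 0.36 × 0.0629617 = 0.0226662
Evidence: 0.174792 + 0.0226662 = 0.197458
Responsibility of State Idle: 0.174792 / 0.197458 ≈ 0.8852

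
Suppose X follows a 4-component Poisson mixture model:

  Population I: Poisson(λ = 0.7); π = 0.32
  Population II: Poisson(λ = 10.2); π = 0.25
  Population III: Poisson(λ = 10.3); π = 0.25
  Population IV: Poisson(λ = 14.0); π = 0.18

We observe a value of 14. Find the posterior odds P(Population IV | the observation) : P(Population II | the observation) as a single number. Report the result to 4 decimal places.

Only the two components matter; the odds are (P(Z=i) f_i(x)) / (P(Z=j) f_j(x)).
Poisson probabilities:
  f_I = 3.8633e-14
  f_II = 0.0562588
  f_III = 0.0583552
  f_IV = 0.105989
Odds = (0.18/0.25) × (0.105989/0.0562588) = 0.72 × 1.88396 ≈ 1.3564

1.3564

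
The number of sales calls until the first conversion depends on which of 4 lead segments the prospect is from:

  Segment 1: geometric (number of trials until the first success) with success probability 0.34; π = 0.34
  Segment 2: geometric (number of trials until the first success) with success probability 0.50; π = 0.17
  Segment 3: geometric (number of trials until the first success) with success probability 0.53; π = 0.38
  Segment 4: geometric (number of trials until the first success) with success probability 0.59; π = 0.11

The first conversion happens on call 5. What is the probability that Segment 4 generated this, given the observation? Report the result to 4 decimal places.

0.0471

By Bayes' theorem, P(k | x) = π_k f_k(x) / Σ_j π_j f_j(x).
Geometric probabilities:
  f_1 = 0.0645141
  f_2 = 0.03125
  f_3 = 0.0258623
  f_4 = 0.016672
Multiply by the mixture weights:
  π_1·f_1 = 0.34 × 0.0645141 = 0.0219348
  π_2·f_2 = 0.17 × 0.03125 = 0.0053125
  π_3·f_3 = 0.38 × 0.0258623 = 0.00982768
  π_4·f_4 = 0.11 × 0.016672 = 0.00183392
Evidence: 0.0219348 + 0.0053125 + 0.00982768 + 0.00183392 = 0.0389089
P(Segment 4 | 5) ≈ 0.0471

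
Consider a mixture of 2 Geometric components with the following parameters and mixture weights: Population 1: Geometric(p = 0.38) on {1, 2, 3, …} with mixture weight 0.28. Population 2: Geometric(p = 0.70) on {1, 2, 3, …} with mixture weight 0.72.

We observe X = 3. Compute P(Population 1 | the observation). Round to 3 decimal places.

By Bayes' theorem, P(k | x) = π_k f_k(x) / Σ_j π_j f_j(x).
Geometric probabilities:
  p_1 = 0.38·(1−0.38)^2 = 0.38·0.3844 = 0.146072
  p_2 = 0.70·(1−0.70)^2 = 0.70·0.09 = 0.063
Weight by the priors:
  π_1·p_1 = 0.28 × 0.146072 = 0.0409002
  π_2·p_2 = 0.72 × 0.063 = 0.04536
Normaliser: 0.0409002 + 0.04536 = 0.0862602
So the posterior for Population 1 is 0.0409002 / 0.0862602 ≈ 0.474.

0.474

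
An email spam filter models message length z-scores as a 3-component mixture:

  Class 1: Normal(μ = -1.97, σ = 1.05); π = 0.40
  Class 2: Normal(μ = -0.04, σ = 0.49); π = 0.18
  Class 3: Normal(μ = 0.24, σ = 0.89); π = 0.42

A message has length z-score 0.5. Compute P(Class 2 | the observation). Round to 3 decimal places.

The responsibility of component k is π_k f_k(x) divided by Σ_j π_j f_j(x).
Evaluate each component's likelihood at the observed value:
  f_1 = (1/(1.05·√(2π)))·exp(−(0.5−-1.97)²/(2·1.05²)) = 0.379945·exp(-2.76685) = 0.0238833
  f_2 = (1/(0.49·√(2π)))·exp(−(0.5−-0.04)²/(2·0.49²)) = 0.814168·exp(-0.60725) = 0.443598
  f_3 = (1/(0.89·√(2π)))·exp(−(0.5−0.24)²/(2·0.89²)) = 0.448250·exp(-0.04267) = 0.429525
Unnormalised posteriors:
  π_1·f_1 = 0.40 × 0.0238833 = 0.00955331
  π_2·f_2 = 0.18 × 0.443598 = 0.0798477
  π_3·f_3 = 0.42 × 0.429525 = 0.1804
Marginal: 0.00955331 + 0.0798477 + 0.1804 = 0.269801
Responsibility of Class 2: 0.0798477 / 0.269801 ≈ 0.296

0.296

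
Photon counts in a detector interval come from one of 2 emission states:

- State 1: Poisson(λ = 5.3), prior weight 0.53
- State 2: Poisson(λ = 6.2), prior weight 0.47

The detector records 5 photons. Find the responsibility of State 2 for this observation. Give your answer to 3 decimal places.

0.441

Posterior ∝ prior × likelihood, so P(k | x) ∝ w_k f_k(x); normalise over all components.
Poisson probabilities:
  f_1 = 0.173955
  f_2 = 0.154936
Unnormalised posteriors:
  w_1·f_1 = 0.53 × 0.173955 = 0.0921962
  w_2·f_2 = 0.47 × 0.154936 = 0.0728198
Normaliser: 0.0921962 + 0.0728198 = 0.165016
Responsibility of State 2: 0.0728198 / 0.165016 ≈ 0.441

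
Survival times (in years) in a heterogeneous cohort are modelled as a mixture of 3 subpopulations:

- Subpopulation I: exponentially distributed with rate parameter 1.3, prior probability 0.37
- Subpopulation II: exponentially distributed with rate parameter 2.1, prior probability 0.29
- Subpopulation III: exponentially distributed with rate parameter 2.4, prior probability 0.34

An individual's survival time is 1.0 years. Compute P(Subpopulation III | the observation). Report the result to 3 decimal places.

0.265

The responsibility of component k is π_k f_k(x) divided by Σ_j π_j f_j(x).
Evaluate each component's likelihood at the observed value:
  p_I = 0.354291
  p_II = 0.257158
  p_III = 0.217723
Unnormalised posteriors:
  π_I·p_I = 0.37 × 0.354291 = 0.131088
  π_II·p_II = 0.29 × 0.257158 = 0.074576
  π_III·p_III = 0.34 × 0.217723 = 0.0740258
Denominator: 0.131088 + 0.074576 + 0.0740258 = 0.27969
P(Subpopulation III | 1.0 years) = 0.0740258 / 0.27969 ≈ 0.265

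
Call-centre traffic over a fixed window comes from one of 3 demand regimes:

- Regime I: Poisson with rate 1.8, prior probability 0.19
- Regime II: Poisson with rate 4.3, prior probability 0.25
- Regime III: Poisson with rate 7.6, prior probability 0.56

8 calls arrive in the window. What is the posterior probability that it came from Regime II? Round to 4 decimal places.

The responsibility of component k is w_k f_k(x) divided by Σ_j w_j f_j(x).
Component likelihoods at x = 8 calls:
  f_I = 0.000451783
  f_II = 0.0393333
  f_III = 0.13815
Unnormalised posteriors:
  w_I·f_I = 0.19 × 0.000451783 = 8.58387e-05
  w_II·f_II = 0.25 × 0.0393333 = 0.00983334
  w_III·f_III = 0.56 × 0.13815 = 0.0773639
Normaliser: 8.58387e-05 + 0.00983334 + 0.0773639 = 0.087283
Responsibility of Regime II: 0.00983334 / 0.087283 ≈ 0.1127

0.1127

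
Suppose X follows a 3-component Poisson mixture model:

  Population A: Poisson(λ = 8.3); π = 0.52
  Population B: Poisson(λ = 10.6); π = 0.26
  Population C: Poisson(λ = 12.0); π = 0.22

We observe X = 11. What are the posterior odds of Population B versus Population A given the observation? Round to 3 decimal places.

0.739

The posterior odds equal the prior odds times the likelihood ratio: (w_i/w_j)·(f_i(x)/f_j(x)).
Evaluate each component's likelihood at the observed value:
  L_A = 0.0801787
  L_B = 0.118492
  L_C = 0.114368
0.0308078 / 0.0416929 ≈ 0.739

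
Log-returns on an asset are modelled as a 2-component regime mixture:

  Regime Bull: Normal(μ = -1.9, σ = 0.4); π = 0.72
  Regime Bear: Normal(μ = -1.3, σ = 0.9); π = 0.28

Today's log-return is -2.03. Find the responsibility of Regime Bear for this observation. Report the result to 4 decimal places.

Posterior ∝ prior × likelihood, so P(k | x) ∝ w_k f_k(x); normalise over all components.
Component likelihoods at x = -2.03:
  p_Bull = (1/(0.4·√(2π)))·exp(−(-2.03−-1.9)²/(2·0.4²)) = 0.997356·exp(-0.05281) = 0.94605
  p_Bear = (1/(0.9·√(2π)))·exp(−(-2.03−-1.3)²/(2·0.9²)) = 0.443269·exp(-0.32895) = 0.319011
Multiply by the mixture weights:
  w_Bull·p_Bull = 0.72 × 0.94605 = 0.681156
  w_Bear·p_Bear = 0.28 × 0.319011 = 0.0893232
Denominator: 0.681156 + 0.0893232 = 0.770479
So the posterior for Regime Bear is 0.0893232 / 0.770479 ≈ 0.1159.

0.1159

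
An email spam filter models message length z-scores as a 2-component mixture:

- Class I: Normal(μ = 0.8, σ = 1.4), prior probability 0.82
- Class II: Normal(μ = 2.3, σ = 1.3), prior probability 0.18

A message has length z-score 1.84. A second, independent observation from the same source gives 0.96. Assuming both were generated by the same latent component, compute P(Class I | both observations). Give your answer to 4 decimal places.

The responsibility of component k is π_k f_k(x) divided by Σ_j π_j f_j(x).
Since both observations come from the same component, the likelihood for component k is f_k(x₁)·f_k(x₂).
  L_I = [0.216248] × [0.283104] = 0.0612207
  L_II = [0.288256] × [0.180406] = 0.0520031
Multiply by the mixture weights:
  π_I·L_I = 0.82 × 0.0612207 = 0.0502009
  π_II·L_II = 0.18 × 0.0520031 = 0.00936056
Sum: 0.0502009 + 0.00936056 = 0.0595615
P(Class I | data) = 0.0502009 / 0.0595615 ≈ 0.8428

0.8428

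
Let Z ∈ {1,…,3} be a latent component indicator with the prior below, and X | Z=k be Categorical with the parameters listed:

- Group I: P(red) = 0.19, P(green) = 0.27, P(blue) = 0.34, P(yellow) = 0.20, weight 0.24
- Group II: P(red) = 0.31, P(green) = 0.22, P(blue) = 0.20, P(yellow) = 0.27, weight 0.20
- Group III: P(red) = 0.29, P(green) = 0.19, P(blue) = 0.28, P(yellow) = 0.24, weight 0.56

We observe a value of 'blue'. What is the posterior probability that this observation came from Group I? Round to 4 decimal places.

0.2931

Posterior ∝ prior × likelihood, so P(k | x) ∝ w_k f_k(x); normalise over all components.
Categorical probabilities:
  f_I = P(blue | comp) = 0.34
  f_II = P(blue | comp) = 0.20
  f_III = P(blue | comp) = 0.28
Prior × likelihood for each component:
  w_I·f_I = 0.24 × 0.34 = 0.0816
  w_II·f_II = 0.20 × 0.2 = 0.04
  w_III·f_III = 0.56 × 0.28 = 0.1568
Sum: 0.0816 + 0.04 + 0.1568 = 0.2784
So the posterior for Group I is 0.0816 / 0.2784 ≈ 0.2931.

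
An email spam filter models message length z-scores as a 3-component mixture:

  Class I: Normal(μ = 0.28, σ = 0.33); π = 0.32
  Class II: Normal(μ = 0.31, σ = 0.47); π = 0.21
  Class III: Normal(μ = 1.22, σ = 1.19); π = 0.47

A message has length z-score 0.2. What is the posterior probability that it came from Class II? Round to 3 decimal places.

0.263

By Bayes' theorem, P(k | x) = π_k f_k(x) / Σ_j π_j f_j(x).
Normal densities:
  f_I = 1.17391
  f_II = 0.825882
  f_III = 0.232181
Unnormalised posteriors:
  π_I·f_I = 0.32 × 1.17391 = 0.375651
  π_II·f_II = 0.21 × 0.825882 = 0.173435
  π_III·f_III = 0.47 × 0.232181 = 0.109125
Sum: 0.375651 + 0.173435 + 0.109125 = 0.658211
So the posterior for Class II is 0.173435 / 0.658211 ≈ 0.263.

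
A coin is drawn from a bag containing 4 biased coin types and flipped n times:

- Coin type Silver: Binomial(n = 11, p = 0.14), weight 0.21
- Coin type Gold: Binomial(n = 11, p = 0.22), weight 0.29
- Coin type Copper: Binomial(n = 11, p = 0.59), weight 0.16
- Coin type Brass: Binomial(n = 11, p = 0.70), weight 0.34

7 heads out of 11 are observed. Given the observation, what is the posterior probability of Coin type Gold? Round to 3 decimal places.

Apply Bayes' rule: the posterior for each component is proportional to its prior times its likelihood at x.
Evaluate each component's likelihood at the observed value:
  p_Silver = C(11,7)·0.14^7·0.86^4 = 330·1.05414e-06·0.547008 = 0.000190285
  p_Gold = C(11,7)·0.22^7·0.78^4 = 330·2.49436e-05·0.370151 = 0.00304685
  p_Copper = C(11,7)·0.59^7·0.41^4 = 330·0.0248865·0.0282576 = 0.232067
  p_Brass = C(11,7)·0.70^7·0.30^4 = 330·0.0823543·0.0081 = 0.220133
Prior × likelihood for each component:
  π_Silver·p_Silver = 0.21 × 0.000190285 = 3.99598e-05
  π_Gold·p_Gold = 0.29 × 0.00304685 = 0.000883587
  π_Copper·p_Copper = 0.16 × 0.232067 = 0.0371307
  π_Brass·p_Brass = 0.34 × 0.220133 = 0.0748452
Normaliser: 3.99598e-05 + 0.000883587 + 0.0371307 + 0.0748452 = 0.1129
P(Coin type Gold | data) = 0.000883587 / 0.1129 ≈ 0.008

0.008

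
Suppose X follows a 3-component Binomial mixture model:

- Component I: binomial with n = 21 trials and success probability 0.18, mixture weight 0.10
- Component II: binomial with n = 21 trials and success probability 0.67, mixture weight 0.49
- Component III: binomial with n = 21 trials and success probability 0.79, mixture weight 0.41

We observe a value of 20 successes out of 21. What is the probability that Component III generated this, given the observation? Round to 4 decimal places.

Apply Bayes' rule: the posterior for each component is proportional to its prior times its likelihood at x.
Evaluate each component's likelihood at the observed value:
  L_I = 2.19525e-14
  L_II = 0.00230266
  L_III = 0.0395349
Weight by the priors:
  P(Z=I)·L_I = 0.10 × 2.19525e-14 = 2.19525e-15
  P(Z=II)·L_II = 0.49 × 0.00230266 = 0.0011283
  P(Z=III)·L_III = 0.41 × 0.0395349 = 0.0162093
Denominator: 2.19525e-15 + 0.0011283 + 0.0162093 = 0.0173376
So the posterior for Component III is 0.0162093 / 0.0173376 ≈ 0.9349.

0.9349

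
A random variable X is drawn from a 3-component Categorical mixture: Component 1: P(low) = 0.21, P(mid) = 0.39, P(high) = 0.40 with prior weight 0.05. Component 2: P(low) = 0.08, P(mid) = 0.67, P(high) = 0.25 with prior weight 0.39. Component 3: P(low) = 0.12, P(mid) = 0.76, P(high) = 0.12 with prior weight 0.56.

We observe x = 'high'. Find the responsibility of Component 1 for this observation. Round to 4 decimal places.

Apply Bayes' rule: the posterior for each component is proportional to its prior times its likelihood at x.
Categorical probabilities:
  L_1 = P(high | comp) = 0.40
  L_2 = P(high | comp) = 0.25
  L_3 = P(high | comp) = 0.12
Multiply by the mixture weights:
  w_1·L_1 = 0.05 × 0.4 = 0.02
  w_2·L_2 = 0.39 × 0.25 = 0.0975
  w_3·L_3 = 0.56 × 0.12 = 0.0672
Sum: 0.02 + 0.0975 + 0.0672 = 0.1847
P(Component 1 | 'high') ≈ 0.1083

0.1083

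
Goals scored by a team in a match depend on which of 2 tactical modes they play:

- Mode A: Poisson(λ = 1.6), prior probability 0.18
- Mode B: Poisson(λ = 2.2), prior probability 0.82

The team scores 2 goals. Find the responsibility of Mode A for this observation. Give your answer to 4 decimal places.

0.1746

Posterior ∝ prior × likelihood, so P(k | x) ∝ π_k f_k(x); normalise over all components.
Component likelihoods at x = 2 goals:
  f_A = e^(−1.6)·1.6^2/2! = 0.258428
  f_B = e^(−2.2)·2.2^2/2! = 0.268144
Weight by the priors:
  π_A·f_A = 0.18 × 0.258428 = 0.046517
  π_B·f_B = 0.82 × 0.268144 = 0.219878
Sum: 0.046517 + 0.219878 = 0.266395
So the posterior for Mode A is 0.046517 / 0.266395 ≈ 0.1746.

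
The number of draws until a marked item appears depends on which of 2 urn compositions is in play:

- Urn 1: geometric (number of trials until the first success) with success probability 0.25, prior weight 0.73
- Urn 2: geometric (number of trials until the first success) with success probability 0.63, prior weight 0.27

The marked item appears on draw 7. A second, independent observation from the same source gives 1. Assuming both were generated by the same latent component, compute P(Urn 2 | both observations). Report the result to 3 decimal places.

By Bayes' theorem, P(k | x) = w_k f_k(x) / Σ_j w_j f_j(x).
Since both observations come from the same component, the likelihood for component k is f_k(x₁)·f_k(x₂).
  p_1 = [0.25·(1−0.25)^6 = 0.25·0.177979 = 0.0444946] × [0.25] = 0.0111237
  p_2 = [0.63·(1−0.63)^6 = 0.63·0.00256573 = 0.00161641] × [0.63] = 0.00101834
Multiply by the mixture weights:
  w_1·p_1 = 0.73 × 0.0111237 = 0.00812027
  w_2·p_2 = 0.27 × 0.00101834 = 0.000274951
Normaliser: 0.00812027 + 0.000274951 = 0.00839522
Responsibility of Urn 2: 0.000274951 / 0.00839522 ≈ 0.033

0.033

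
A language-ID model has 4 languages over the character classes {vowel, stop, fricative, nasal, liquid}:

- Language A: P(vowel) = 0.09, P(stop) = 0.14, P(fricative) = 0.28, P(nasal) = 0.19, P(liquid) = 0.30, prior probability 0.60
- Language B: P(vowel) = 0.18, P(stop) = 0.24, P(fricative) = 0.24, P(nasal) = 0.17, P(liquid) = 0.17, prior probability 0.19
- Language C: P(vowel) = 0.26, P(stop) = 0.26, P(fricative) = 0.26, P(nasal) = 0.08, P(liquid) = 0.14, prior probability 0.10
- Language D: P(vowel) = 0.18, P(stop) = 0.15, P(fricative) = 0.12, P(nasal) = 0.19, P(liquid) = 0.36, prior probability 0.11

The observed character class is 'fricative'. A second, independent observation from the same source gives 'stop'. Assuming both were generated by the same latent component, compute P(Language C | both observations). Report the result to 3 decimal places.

0.156

Apply Bayes' rule: the posterior for each component is proportional to its prior times its likelihood at x.
Since both observations come from the same component, the likelihood for component k is f_k(x₁)·f_k(x₂).
  L_A = [P(fricative | comp) = 0.28] × [0.14] = 0.0392
  L_B = [P(fricative | comp) = 0.24] × [0.24] = 0.0576
  L_C = [P(fricative | comp) = 0.26] × [0.26] = 0.0676
  L_D = [P(fricative | comp) = 0.12] × [0.15] = 0.018
Weight by the priors:
  w_A·L_A = 0.60 × 0.0392 = 0.02352
  w_B·L_B = 0.19 × 0.0576 = 0.010944
  w_C·L_C = 0.10 × 0.0676 = 0.00676
  w_D·L_D = 0.11 × 0.018 = 0.00198
Denominator: 0.02352 + 0.010944 + 0.00676 + 0.00198 = 0.043204
Responsibility of Language C: 0.00676 / 0.043204 ≈ 0.156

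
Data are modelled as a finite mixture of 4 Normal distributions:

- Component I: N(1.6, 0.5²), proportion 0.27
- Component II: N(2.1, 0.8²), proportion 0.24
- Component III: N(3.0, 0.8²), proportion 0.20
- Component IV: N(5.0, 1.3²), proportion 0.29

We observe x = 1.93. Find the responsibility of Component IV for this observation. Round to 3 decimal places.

0.016

P(component k | x) = P(Z=k)·f_k(x) / marginal(x), where marginal(x) = Σ_j P(Z=j)·f_j(x).
Normal densities:
  f_I = 0.641728
  f_II = 0.487545
  f_III = 0.203875
  f_IV = 0.0188784
Multiply by the mixture weights:
  P(Z=I)·f_I = 0.27 × 0.641728 = 0.173266
  P(Z=II)·f_II = 0.24 × 0.487545 = 0.117011
  P(Z=III)·f_III = 0.20 × 0.203875 = 0.040775
  P(Z=IV)·f_IV = 0.29 × 0.0188784 = 0.00547475
Normaliser: 0.173266 + 0.117011 + 0.040775 + 0.00547475 = 0.336527
Responsibility of Component IV: 0.00547475 / 0.336527 ≈ 0.016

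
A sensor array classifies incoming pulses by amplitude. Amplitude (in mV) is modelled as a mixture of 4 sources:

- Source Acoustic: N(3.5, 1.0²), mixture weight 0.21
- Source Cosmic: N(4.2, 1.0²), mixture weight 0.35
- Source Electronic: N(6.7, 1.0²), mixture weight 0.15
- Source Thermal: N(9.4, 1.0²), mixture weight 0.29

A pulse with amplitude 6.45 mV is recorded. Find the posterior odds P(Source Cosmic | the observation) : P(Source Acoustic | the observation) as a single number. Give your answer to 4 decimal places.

Posterior odds = (w_i f_i(x)) / (w_j f_j(x)); the normalising sum cancels.
Component likelihoods at x = 6.45 mV:
  f_Acoustic = (1/(1.0·√(2π)))·exp(−(6.45−3.5)²/(2·1.0²)) = 0.398942·exp(-4.35125) = 0.00514264
  f_Cosmic = (1/(1.0·√(2π)))·exp(−(6.45−4.2)²/(2·1.0²)) = 0.398942·exp(-2.53125) = 0.0317397
  f_Electronic = (1/(1.0·√(2π)))·exp(−(6.45−6.7)²/(2·1.0²)) = 0.398942·exp(-0.03125) = 0.386668
  f_Thermal = (1/(1.0·√(2π)))·exp(−(6.45−9.4)²/(2·1.0²)) = 0.398942·exp(-4.35125) = 0.00514264
Posterior odds = (w_Cosmic·f_Cosmic) / (w_Acoustic·f_Acoustic) = (0.35·0.0317397) / (0.21·0.00514264) = 0.0111089 / 0.00107995 ≈ 10.2864

10.2864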